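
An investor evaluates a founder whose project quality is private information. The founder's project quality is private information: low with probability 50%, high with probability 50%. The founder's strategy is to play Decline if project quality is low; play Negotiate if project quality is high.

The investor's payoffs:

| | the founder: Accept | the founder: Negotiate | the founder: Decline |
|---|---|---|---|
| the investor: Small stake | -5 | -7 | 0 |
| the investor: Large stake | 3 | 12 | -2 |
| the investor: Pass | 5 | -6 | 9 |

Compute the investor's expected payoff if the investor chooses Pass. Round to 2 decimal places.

1.50

Take the expectation over the founder's project quality, weighting each type's action by its prior probability.
E[Pass] = 0.5·9 + 0.5·(-6) = 4.5 + (-3) = 1.5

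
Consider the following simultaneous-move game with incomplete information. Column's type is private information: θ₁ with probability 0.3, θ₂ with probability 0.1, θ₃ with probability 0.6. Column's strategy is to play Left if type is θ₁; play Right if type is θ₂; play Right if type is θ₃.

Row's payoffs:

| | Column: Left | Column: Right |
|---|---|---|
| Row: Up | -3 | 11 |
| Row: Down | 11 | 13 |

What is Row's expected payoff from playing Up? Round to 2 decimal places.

E[Up] = 0.3·(-3) + 0.1·11 + 0.6·11 = (-0.9) + 1.1 + 6.6 = 6.8

6.80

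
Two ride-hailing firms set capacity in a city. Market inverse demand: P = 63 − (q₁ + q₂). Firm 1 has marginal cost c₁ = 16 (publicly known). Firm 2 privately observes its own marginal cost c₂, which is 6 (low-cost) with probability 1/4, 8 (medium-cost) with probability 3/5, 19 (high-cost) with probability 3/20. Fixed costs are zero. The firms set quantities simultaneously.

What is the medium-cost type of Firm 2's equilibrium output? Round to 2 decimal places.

20.81

Type-c best response for Firm 2: q₂(c) = (63 − c)/2 − q₁/2.
Firm 1 maximizes expected profit; its first-order condition is 63 − 2q₁ − E[q₂] − 16 = 0.
Substituting E[q₂] and solving: E[c₂] = 9.15, so q₁ = (63 − 2·16 + 9.15)/3 = 13.3833.
q₂(medium-cost) = (63 − 8 − 13.3833)/2 = 20.8083.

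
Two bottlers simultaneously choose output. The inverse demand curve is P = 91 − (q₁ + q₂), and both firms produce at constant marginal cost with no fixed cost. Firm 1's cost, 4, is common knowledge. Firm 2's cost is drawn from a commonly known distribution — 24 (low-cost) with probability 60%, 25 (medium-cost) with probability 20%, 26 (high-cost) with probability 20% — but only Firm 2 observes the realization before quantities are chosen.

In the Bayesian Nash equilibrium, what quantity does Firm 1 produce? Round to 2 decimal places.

35.87

Each type of Firm 2 best-responds to q₁; Firm 1 best-responds to the expected q₂ over Firm 2's types.
Firm 2 with cost c maximizes (91 − (q₁+q₂) − c)·q₂, giving q₂(c) = (91 − c − q₁)/2.
E[c₂] = 0.6·24 + 0.2·25 + 0.2·26 = 24.6
Firm 1's FOC against E[q₂] yields q₁ = (91 − 2·4 + E[c₂])/3 = (91 − 8 + 24.6)/3 = 35.8667.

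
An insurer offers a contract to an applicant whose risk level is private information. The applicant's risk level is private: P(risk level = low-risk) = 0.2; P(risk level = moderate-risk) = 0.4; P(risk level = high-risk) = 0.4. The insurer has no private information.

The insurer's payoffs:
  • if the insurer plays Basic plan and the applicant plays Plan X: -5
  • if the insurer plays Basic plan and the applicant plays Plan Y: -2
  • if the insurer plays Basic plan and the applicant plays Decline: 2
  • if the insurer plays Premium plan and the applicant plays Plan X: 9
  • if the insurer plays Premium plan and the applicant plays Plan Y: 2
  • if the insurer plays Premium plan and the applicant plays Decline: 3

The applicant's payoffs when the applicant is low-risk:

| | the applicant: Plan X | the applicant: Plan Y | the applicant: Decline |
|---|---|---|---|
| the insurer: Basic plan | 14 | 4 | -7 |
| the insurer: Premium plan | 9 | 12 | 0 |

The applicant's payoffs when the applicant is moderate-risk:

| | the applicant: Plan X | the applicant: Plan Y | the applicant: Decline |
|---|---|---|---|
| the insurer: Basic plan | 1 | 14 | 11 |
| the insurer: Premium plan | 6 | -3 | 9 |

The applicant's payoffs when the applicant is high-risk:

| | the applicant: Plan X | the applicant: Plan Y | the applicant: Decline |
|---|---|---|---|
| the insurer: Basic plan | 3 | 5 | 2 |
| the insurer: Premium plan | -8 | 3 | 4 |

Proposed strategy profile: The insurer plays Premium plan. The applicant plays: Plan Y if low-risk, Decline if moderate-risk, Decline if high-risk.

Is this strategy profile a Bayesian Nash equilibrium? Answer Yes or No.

The insurer plays Premium plan: E[Premium plan] = 0.2·(2) + 0.4·(3) + 0.4·(3) = 2.8; E[Basic plan] = 1.2. Best-responding. ✓
The applicant (risk level low-risk), facing Premium plan: Plan X gives 9, Plan Y gives 12, Decline gives 0. Proposed Plan Y is best. ✓
The applicant (risk level moderate-risk), facing Premium plan: Plan X gives 6, Plan Y gives -3, Decline gives 9. Proposed Decline is best. ✓
The applicant (risk level high-risk), facing Premium plan: Plan X gives -8, Plan Y gives 3, Decline gives 4. Proposed Decline is best. ✓

Yes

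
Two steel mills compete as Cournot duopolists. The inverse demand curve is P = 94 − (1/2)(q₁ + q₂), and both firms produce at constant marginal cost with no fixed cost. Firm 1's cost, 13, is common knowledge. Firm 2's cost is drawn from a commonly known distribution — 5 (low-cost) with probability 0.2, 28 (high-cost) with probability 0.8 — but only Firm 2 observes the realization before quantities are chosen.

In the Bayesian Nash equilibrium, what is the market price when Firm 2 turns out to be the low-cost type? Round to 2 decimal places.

Type-c best response for Firm 2: q₂(c) = (94 − c) − q₁/2.
Firm 1 maximizes expected profit; its first-order condition is 94 − q₁ − (1/2)E[q₂] − 13 = 0.
Substituting E[q₂] and solving: E[c₂] = 23.4, so q₁ = (94 − 2·13 + 23.4)/(3/2) = 60.9333.
q₂(low-cost) = 58.5333, so P = 94 − (1/2)·(60.9333 + 58.5333) = 34.2667.

34.27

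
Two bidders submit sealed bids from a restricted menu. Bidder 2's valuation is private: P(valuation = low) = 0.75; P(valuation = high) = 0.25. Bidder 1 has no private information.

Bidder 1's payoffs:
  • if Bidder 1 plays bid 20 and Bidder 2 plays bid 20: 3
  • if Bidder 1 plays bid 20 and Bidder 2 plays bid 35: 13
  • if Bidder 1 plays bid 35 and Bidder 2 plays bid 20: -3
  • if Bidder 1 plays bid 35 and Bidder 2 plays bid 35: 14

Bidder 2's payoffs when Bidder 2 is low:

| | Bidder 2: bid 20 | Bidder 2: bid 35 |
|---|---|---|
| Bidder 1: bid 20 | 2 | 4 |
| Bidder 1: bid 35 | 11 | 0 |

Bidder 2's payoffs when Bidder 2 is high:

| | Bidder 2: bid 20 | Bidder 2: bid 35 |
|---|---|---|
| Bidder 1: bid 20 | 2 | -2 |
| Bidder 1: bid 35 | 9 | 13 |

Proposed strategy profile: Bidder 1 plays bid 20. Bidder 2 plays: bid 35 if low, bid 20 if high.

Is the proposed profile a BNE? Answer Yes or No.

Bidder 1 plays bid 20: E[bid 20] = 0.75·(13) + 0.25·(3) = 10.5; E[bid 35] = 9.75. Best-responding. ✓
Bidder 2 (valuation low), facing bid 20: bid 20 gives 2, bid 35 gives 4. Proposed bid 35 is best. ✓
Bidder 2 (valuation high), facing bid 20: bid 20 gives 2, bid 35 gives -2. Proposed bid 20 is best. ✓

Yes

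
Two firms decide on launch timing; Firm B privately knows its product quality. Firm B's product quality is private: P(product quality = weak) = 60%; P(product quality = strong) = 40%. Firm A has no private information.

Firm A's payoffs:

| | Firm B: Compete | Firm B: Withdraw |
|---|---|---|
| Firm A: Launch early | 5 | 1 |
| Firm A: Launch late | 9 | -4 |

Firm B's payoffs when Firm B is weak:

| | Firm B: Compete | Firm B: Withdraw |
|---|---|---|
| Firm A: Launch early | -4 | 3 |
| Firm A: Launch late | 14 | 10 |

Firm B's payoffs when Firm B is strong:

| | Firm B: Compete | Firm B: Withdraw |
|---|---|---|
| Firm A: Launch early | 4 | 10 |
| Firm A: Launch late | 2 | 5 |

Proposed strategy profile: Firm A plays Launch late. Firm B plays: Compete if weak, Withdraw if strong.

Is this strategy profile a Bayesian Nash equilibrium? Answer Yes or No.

Yes

Firm A plays Launch late: E[Launch late] = 0.6·(9) + 0.4·(-4) = 3.8; E[Launch early] = 3.4. Best-responding. ✓
Firm B (product quality weak), facing Launch late: Compete gives 14, Withdraw gives 10. Proposed Compete is best. ✓
Firm B (product quality strong), facing Launch late: Compete gives 2, Withdraw gives 5. Proposed Withdraw is best. ✓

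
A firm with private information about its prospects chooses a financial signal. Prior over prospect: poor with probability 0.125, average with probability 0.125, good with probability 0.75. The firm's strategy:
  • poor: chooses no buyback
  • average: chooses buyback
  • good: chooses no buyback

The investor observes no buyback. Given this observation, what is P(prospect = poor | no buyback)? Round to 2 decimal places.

P(no buyback) = 0.125·1 + 0.125·0 + 0.75·1 = 0.875
P(poor | no buyback) = (0.125·1) / 0.875 = 0.125 / 0.875 = 0.142857

0.14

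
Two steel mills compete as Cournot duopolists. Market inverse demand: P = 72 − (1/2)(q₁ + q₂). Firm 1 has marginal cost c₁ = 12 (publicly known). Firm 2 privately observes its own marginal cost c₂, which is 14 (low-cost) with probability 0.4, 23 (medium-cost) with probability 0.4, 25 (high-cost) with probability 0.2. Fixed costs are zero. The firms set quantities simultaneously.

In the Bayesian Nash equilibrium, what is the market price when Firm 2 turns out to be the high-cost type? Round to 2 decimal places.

Type-c best response for Firm 2: q₂(c) = (72 − c) − q₁/2.
Firm 1 maximizes expected profit; its first-order condition is 72 − q₁ − (1/2)E[q₂] − 12 = 0.
Substituting E[q₂] and solving: E[c₂] = 19.8, so q₁ = (72 − 2·12 + 19.8)/(3/2) = 45.2.
q₂(high-cost) = 24.4, so P = 72 − (1/2)·(45.2 + 24.4) = 37.2.

37.20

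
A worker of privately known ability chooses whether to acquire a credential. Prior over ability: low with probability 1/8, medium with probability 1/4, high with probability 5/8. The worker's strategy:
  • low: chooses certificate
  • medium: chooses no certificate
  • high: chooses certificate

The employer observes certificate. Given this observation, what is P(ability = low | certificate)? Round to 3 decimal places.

Apply Bayes' rule using the sender's strategy as the likelihood.
P(certificate) = (1/8)·1 + (1/4)·0 + (5/8)·1 = 3/4
P(low | certificate) = ((1/8)·1) / (3/4) = (1/8) / (3/4) = 1/6

0.167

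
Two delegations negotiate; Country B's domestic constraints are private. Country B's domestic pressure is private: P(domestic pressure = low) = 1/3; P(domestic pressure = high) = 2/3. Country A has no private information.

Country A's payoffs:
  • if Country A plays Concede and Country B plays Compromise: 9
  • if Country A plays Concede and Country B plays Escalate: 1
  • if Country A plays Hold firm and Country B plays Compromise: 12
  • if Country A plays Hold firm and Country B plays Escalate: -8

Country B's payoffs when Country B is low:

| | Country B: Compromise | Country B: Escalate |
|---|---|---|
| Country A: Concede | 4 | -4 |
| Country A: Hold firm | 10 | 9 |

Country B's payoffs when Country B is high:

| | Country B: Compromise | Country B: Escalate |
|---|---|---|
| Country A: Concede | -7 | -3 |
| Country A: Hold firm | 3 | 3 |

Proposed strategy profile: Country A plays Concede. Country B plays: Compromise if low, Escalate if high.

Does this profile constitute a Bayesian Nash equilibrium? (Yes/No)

Yes

Country A plays Concede: E[Concede] = 1/3·(9) + 2/3·(1) = 11/3; E[Hold firm] = -4/3. Best-responding. ✓
Country B (domestic pressure low), facing Concede: Compromise gives 4, Escalate gives -4. Proposed Compromise is best. ✓
Country B (domestic pressure high), facing Concede: Compromise gives -7, Escalate gives -3. Proposed Escalate is best. ✓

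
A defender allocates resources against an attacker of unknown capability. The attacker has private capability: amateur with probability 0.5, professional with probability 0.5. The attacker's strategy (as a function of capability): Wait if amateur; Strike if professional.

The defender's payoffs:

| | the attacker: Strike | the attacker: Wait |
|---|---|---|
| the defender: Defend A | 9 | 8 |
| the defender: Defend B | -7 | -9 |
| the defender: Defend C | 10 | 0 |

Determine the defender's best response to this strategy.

Defend A

Compute the defender's expected payoff for each action, taking the expectation over the attacker's type.
E[Defend A] = 0.5·(8) + 0.5·(9) = 8.5
E[Defend B] = 0.5·(-9) + 0.5·(-7) = -8
E[Defend C] = 0.5·(0) + 0.5·(10) = 5
Best response: Defend A (8.5 is the largest).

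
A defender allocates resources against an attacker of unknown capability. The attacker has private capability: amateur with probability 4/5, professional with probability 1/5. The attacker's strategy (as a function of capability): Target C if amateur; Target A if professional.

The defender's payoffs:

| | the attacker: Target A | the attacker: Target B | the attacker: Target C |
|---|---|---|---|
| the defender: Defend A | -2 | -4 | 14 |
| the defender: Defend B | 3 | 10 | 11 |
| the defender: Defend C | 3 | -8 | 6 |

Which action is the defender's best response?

Defend A

E[Defend A] = 4/5·(14) + 1/5·(-2) = 54/5
E[Defend B] = 4/5·(11) + 1/5·(3) = 47/5
E[Defend C] = 4/5·(6) + 1/5·(3) = 27/5
Best response: Defend A (54/5 is the largest).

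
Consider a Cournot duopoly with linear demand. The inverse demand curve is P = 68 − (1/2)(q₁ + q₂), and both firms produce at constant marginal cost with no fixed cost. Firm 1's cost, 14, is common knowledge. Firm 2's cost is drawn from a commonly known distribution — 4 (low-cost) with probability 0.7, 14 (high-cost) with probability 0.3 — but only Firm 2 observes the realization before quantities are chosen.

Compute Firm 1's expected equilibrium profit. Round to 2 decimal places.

490.89

Firm 2 with cost c maximizes (68 − (1/2)(q₁+q₂) − c)·q₂, giving q₂(c) = (68 − c − (1/2)q₁).
E[c₂] = 0.7·4 + 0.3·14 = 7
Firm 1's FOC against E[q₂] yields q₁ = (68 − 2·14 + E[c₂])/(3/2) = (68 − 28 + 7)/(3/2) = 31.3333.
E[P] = 68 − (1/2)·(q₁ + E[q₂]) = 29.6667; Firm 1's expected profit = (E[P] − 14)·q₁ = (29.6667 − 14)·31.3333 = 490.889.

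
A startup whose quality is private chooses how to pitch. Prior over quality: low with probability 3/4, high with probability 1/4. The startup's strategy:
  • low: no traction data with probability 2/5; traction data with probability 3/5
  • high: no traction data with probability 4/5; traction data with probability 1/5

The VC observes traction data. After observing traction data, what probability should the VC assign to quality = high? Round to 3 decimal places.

0.100

Apply Bayes' rule using the sender's strategy as the likelihood.
P(traction data) = (3/4)·(3/5) + (1/4)·(1/5) = 1/2
P(high | traction data) = ((1/4)·(1/5)) / (1/2) = (1/20) / (1/2) = 1/10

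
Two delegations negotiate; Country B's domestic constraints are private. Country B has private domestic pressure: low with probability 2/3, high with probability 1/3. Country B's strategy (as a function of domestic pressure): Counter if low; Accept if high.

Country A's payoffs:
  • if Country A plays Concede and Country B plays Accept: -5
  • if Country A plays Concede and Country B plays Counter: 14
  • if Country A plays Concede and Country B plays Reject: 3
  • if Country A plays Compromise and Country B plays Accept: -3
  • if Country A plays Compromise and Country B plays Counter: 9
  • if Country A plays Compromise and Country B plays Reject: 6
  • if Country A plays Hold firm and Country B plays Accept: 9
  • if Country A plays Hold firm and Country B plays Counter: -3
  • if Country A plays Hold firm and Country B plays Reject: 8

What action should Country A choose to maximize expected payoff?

E[Concede] = 2/3·(14) + 1/3·(-5) = 23/3
E[Compromise] = 2/3·(9) + 1/3·(-3) = 5
E[Hold firm] = 2/3·(-3) + 1/3·(9) = 1
Best response: Concede (23/3 is the largest).

Concede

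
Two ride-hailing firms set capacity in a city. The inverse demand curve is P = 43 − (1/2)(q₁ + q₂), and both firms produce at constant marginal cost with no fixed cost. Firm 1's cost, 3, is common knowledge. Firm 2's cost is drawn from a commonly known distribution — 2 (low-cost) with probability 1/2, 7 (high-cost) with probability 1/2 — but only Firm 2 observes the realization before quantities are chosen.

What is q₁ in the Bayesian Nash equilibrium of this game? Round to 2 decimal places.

Type-c best response for Firm 2: q₂(c) = (43 − c) − q₁/2.
Firm 1 maximizes expected profit; its first-order condition is 43 − q₁ − (1/2)E[q₂] − 3 = 0.
Substituting E[q₂] and solving: E[c₂] = 4.5, so q₁ = (43 − 2·3 + 4.5)/(3/2) = 27.6667.

27.67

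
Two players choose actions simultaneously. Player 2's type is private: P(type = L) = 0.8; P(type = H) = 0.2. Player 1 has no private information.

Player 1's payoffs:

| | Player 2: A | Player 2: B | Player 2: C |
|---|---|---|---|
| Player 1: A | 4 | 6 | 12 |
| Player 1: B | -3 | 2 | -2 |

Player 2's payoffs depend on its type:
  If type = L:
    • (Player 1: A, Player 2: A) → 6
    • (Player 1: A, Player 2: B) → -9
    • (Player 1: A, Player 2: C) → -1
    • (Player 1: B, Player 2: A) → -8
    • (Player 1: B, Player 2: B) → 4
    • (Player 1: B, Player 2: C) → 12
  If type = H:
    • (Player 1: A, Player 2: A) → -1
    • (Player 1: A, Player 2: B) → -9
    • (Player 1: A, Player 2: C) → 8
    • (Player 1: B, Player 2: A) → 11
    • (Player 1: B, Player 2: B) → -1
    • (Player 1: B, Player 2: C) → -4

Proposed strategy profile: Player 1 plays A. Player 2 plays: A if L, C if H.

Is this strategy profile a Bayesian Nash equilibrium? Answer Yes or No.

Player 1 plays A: E[A] = 0.8·(4) + 0.2·(12) = 5.6; E[B] = -2.8. Best-responding. ✓
Player 2 (type L), facing A: A gives 6, B gives -9, C gives -1. Proposed A is best. ✓
Player 2 (type H), facing A: A gives -1, B gives -9, C gives 8. Proposed C is best. ✓

Yes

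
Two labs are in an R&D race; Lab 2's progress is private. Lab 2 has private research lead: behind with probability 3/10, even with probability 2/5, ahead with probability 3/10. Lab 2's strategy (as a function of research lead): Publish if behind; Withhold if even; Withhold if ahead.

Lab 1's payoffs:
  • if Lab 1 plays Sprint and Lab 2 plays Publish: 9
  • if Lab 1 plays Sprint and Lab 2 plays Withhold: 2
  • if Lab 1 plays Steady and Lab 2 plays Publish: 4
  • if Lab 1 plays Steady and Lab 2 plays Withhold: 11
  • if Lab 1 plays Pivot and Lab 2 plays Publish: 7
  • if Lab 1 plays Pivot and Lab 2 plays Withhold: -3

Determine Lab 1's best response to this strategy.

Steady

Compute Lab 1's expected payoff for each action, taking the expectation over Lab 2's type.
E[Sprint] = 3/10·(9) + 2/5·(2) + 3/10·(2) = 41/10
E[Steady] = 3/10·(4) + 2/5·(11) + 3/10·(11) = 89/10
E[Pivot] = 3/10·(7) + 2/5·(-3) + 3/10·(-3) = 0
Best response: Steady (89/10 is the largest).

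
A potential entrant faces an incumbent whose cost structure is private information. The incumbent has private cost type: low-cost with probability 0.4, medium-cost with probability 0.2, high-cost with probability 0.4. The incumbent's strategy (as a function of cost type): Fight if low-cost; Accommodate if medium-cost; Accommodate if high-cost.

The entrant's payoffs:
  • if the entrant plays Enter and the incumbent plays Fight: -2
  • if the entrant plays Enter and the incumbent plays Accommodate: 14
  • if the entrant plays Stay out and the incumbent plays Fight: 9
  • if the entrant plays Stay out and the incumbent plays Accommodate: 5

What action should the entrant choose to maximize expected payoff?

Enter

E[Enter] = 0.4·(-2) + 0.2·(14) + 0.4·(14) = 7.6
E[Stay out] = 0.4·(9) + 0.2·(5) + 0.4·(5) = 6.6
Best response: Enter (7.6 is the largest).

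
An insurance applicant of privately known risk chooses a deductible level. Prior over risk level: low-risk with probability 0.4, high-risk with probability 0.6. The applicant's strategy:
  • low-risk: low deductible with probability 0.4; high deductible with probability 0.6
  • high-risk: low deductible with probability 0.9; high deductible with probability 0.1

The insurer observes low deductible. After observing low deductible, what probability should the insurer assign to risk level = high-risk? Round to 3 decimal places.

0.771

Apply Bayes' rule using the sender's strategy as the likelihood.
P(low deductible) = 0.4·0.4 + 0.6·0.9 = 0.7
P(high-risk | low deductible) = (0.6·0.9) / 0.7 = 0.54 / 0.7 = 0.771429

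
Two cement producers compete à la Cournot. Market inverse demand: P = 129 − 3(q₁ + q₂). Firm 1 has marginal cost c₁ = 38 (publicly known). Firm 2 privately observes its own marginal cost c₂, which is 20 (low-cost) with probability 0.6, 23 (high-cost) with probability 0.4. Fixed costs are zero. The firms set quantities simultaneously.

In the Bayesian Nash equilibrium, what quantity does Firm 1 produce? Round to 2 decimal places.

Firm 2 with cost c maximizes (129 − 3(q₁+q₂) − c)·q₂, giving q₂(c) = (129 − c − 3q₁)/6.
E[c₂] = 0.6·20 + 0.4·23 = 21.2
Firm 1's FOC against E[q₂] yields q₁ = (129 − 2·38 + E[c₂])/9 = (129 − 76 + 21.2)/9 = 8.24444.

8.24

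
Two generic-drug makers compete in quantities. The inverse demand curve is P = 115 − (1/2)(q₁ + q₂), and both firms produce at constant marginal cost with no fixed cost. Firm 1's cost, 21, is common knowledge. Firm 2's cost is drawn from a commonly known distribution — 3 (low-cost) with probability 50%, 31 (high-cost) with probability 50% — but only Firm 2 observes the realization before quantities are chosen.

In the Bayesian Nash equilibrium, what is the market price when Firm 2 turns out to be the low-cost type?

Firm 2 with cost c maximizes (115 − (1/2)(q₁+q₂) − c)·q₂, giving q₂(c) = (115 − c − (1/2)q₁).
E[c₂] = 0.5·3 + 0.5·31 = 17
Firm 1's FOC against E[q₂] yields q₁ = (115 − 2·21 + E[c₂])/(3/2) = (115 − 42 + 17)/(3/2) = 60.
q₂(low-cost) = 82, so P = 115 − (1/2)·(60 + 82) = 44.

44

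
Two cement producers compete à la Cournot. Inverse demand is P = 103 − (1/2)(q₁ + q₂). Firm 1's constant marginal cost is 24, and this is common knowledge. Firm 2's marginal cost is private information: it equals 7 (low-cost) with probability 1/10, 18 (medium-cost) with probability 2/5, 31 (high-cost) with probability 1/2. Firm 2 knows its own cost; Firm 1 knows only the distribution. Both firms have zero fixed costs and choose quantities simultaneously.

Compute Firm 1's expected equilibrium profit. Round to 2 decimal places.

Type-c best response for Firm 2: q₂(c) = (103 − c) − q₁/2.
Firm 1 maximizes expected profit; its first-order condition is 103 − q₁ − (1/2)E[q₂] − 24 = 0.
Substituting E[q₂] and solving: E[c₂] = 23.4, so q₁ = (103 − 2·24 + 23.4)/(3/2) = 52.2667.
E[P] = 103 − (1/2)·(q₁ + E[q₂]) = 50.1333; Firm 1's expected profit = (E[P] − 24)·q₁ = (50.1333 − 24)·52.2667 = 1365.9.

1365.90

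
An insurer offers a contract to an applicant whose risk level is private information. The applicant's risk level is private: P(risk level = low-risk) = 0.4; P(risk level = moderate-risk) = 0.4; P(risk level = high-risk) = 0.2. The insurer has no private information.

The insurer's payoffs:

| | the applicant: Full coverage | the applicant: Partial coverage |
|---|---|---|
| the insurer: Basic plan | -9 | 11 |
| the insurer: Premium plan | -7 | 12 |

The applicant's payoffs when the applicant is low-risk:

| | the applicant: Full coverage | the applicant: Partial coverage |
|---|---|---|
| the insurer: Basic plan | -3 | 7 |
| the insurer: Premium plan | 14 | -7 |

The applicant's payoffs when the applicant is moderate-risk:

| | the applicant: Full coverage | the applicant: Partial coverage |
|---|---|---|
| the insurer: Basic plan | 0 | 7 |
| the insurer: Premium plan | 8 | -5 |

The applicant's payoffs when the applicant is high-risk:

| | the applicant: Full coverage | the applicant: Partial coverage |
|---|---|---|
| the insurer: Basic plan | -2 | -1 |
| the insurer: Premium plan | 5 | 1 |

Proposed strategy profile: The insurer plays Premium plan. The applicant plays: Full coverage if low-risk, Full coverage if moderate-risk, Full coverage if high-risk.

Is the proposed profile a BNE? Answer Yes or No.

Yes

The insurer plays Premium plan: E[Premium plan] = 0.4·(-7) + 0.4·(-7) + 0.2·(-7) = -7; E[Basic plan] = -9. Best-responding. ✓
The applicant (risk level low-risk), facing Premium plan: Full coverage gives 14, Partial coverage gives -7. Proposed Full coverage is best. ✓
The applicant (risk level moderate-risk), facing Premium plan: Full coverage gives 8, Partial coverage gives -5. Proposed Full coverage is best. ✓
The applicant (risk level high-risk), facing Premium plan: Full coverage gives 5, Partial coverage gives 1. Proposed Full coverage is best. ✓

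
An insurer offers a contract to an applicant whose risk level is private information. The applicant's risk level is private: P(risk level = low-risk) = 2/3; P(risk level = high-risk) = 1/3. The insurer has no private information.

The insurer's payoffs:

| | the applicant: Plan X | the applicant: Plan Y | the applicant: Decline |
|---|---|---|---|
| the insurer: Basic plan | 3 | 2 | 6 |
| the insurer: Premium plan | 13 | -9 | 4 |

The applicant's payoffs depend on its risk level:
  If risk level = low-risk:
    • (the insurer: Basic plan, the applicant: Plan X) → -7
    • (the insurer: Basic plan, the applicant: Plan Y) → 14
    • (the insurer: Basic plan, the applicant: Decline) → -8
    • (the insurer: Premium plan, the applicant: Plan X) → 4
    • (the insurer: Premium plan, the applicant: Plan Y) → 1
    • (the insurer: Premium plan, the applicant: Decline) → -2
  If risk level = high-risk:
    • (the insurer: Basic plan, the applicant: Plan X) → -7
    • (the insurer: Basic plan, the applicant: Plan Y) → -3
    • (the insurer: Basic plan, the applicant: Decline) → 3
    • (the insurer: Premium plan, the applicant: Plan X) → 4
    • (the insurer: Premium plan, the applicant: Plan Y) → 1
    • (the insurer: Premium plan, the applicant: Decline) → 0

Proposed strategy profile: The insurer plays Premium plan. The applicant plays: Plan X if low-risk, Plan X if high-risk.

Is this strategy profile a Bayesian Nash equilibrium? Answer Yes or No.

The insurer plays Premium plan: E[Premium plan] = 2/3·(13) + 1/3·(13) = 13; E[Basic plan] = 3. Best-responding. ✓
The applicant (risk level low-risk), facing Premium plan: Plan X gives 4, Plan Y gives 1, Decline gives -2. Proposed Plan X is best. ✓
The applicant (risk level high-risk), facing Premium plan: Plan X gives 4, Plan Y gives 1, Decline gives 0. Proposed Plan X is best. ✓

Yes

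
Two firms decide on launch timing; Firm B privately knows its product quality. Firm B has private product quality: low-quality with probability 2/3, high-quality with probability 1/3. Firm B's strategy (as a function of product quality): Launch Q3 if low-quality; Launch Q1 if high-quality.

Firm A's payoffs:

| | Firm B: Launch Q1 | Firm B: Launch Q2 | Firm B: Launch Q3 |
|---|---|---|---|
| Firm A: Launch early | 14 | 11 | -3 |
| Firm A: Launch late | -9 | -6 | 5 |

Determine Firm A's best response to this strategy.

Launch early

E[Launch early] = 2/3·(-3) + 1/3·(14) = 8/3
E[Launch late] = 2/3·(5) + 1/3·(-9) = 1/3
Best response: Launch early (8/3 is the largest).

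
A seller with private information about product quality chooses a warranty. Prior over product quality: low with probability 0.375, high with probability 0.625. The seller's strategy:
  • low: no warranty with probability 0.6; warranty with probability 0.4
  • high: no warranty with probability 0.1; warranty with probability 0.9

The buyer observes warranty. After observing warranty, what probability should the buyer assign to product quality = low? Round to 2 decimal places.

Apply Bayes' rule using the sender's strategy as the likelihood.
P(warranty) = 0.375·0.4 + 0.625·0.9 = 0.7125
P(low | warranty) = (0.375·0.4) / 0.7125 = 0.15 / 0.7125 = 0.210526

0.21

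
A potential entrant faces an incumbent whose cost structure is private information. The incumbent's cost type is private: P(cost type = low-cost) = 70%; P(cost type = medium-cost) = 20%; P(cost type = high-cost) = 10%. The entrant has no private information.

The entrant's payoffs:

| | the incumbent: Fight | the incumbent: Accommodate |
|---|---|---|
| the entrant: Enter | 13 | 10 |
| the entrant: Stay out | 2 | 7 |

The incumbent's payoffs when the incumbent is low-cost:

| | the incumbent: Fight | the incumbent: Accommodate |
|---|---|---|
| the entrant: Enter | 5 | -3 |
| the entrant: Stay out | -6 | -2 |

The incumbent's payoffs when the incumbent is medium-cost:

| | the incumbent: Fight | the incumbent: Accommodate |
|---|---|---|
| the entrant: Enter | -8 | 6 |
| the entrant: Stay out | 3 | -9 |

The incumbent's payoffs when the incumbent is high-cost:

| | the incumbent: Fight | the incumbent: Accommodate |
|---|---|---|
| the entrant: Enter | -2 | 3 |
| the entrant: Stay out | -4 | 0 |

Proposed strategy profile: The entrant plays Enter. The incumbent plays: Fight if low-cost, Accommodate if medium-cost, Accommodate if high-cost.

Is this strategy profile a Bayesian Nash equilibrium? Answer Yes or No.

Yes

The entrant plays Enter: E[Enter] = 0.7·(13) + 0.2·(10) + 0.1·(10) = 12.1; E[Stay out] = 3.5. Best-responding. ✓
The incumbent (cost type low-cost), facing Enter: Fight gives 5, Accommodate gives -3. Proposed Fight is best. ✓
The incumbent (cost type medium-cost), facing Enter: Fight gives -8, Accommodate gives 6. Proposed Accommodate is best. ✓
The incumbent (cost type high-cost), facing Enter: Fight gives -2, Accommodate gives 3. Proposed Accommodate is best. ✓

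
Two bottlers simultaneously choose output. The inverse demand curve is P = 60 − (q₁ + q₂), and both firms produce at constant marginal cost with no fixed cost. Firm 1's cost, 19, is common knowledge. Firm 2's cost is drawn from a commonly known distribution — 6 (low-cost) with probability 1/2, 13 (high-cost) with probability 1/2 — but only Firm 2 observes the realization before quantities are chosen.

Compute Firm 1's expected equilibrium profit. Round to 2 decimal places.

110.25

Type-c best response for Firm 2: q₂(c) = (60 − c)/2 − q₁/2.
Firm 1 maximizes expected profit; its first-order condition is 60 − 2q₁ − E[q₂] − 19 = 0.
Substituting E[q₂] and solving: E[c₂] = 9.5, so q₁ = (60 − 2·19 + 9.5)/3 = 10.5.
E[P] = 60 − (q₁ + E[q₂]) = 29.5; Firm 1's expected profit = (E[P] − 19)·q₁ = (29.5 − 19)·10.5 = 110.25.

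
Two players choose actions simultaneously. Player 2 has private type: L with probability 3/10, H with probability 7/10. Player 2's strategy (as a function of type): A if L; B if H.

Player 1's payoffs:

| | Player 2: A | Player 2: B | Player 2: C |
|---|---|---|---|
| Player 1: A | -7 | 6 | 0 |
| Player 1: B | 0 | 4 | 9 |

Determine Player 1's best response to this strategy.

E[A] = 3/10·(-7) + 7/10·(6) = 21/10
E[B] = 3/10·(0) + 7/10·(4) = 14/5
Best response: B (14/5 is the largest).

B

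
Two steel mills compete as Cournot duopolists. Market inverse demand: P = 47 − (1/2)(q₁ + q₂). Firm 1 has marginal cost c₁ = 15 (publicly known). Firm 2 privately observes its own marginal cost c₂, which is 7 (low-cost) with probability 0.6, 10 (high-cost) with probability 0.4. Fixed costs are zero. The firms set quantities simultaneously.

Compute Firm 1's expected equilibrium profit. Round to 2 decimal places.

141.12

Each type of Firm 2 best-responds to q₁; Firm 1 best-responds to the expected q₂ over Firm 2's types.
Firm 2 with cost c maximizes (47 − (1/2)(q₁+q₂) − c)·q₂, giving q₂(c) = (47 − c − (1/2)q₁).
E[c₂] = 0.6·7 + 0.4·10 = 8.2
Firm 1's FOC against E[q₂] yields q₁ = (47 − 2·15 + E[c₂])/(3/2) = (47 − 30 + 8.2)/(3/2) = 16.8.
E[P] = 47 − (1/2)·(q₁ + E[q₂]) = 23.4; Firm 1's expected profit = (E[P] − 15)·q₁ = (23.4 − 15)·16.8 = 141.12.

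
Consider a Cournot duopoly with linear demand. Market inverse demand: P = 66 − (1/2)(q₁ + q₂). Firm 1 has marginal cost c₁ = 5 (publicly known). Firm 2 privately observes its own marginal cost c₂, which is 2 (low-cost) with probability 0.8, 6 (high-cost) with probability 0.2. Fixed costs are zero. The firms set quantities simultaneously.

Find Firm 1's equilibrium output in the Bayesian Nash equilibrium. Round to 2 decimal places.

39.20

Type-c best response for Firm 2: q₂(c) = (66 − c) − q₁/2.
Firm 1 maximizes expected profit; its first-order condition is 66 − q₁ − (1/2)E[q₂] − 5 = 0.
Substituting E[q₂] and solving: E[c₂] = 2.8, so q₁ = (66 − 2·5 + 2.8)/(3/2) = 39.2.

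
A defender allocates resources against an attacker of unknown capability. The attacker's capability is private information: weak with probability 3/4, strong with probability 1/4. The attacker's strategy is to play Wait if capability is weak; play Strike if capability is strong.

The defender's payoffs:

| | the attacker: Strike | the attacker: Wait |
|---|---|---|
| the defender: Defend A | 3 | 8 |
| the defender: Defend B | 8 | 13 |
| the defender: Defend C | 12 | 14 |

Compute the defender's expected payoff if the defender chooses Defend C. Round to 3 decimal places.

E[Defend C] = 3/4·14 + 1/4·12 = 21/2 + 3 = 27/2

13.500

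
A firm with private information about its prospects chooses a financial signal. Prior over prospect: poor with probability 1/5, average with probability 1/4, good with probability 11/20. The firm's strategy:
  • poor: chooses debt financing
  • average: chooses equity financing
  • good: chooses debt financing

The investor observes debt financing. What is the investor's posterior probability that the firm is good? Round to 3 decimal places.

P(debt financing) = (1/5)·1 + (1/4)·0 + (11/20)·1 = 3/4
P(good | debt financing) = ((11/20)·1) / (3/4) = (11/20) / (3/4) = 11/15

0.733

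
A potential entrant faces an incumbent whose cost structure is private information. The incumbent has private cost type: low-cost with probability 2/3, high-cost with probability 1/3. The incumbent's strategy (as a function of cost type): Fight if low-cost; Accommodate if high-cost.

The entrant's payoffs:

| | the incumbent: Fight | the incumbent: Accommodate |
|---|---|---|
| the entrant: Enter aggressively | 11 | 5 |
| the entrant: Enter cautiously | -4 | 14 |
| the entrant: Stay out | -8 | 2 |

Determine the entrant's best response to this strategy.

E[Enter aggressively] = 2/3·(11) + 1/3·(5) = 9
E[Enter cautiously] = 2/3·(-4) + 1/3·(14) = 2
E[Stay out] = 2/3·(-8) + 1/3·(2) = -14/3
Best response: Enter aggressively (9 is the largest).

Enter aggressively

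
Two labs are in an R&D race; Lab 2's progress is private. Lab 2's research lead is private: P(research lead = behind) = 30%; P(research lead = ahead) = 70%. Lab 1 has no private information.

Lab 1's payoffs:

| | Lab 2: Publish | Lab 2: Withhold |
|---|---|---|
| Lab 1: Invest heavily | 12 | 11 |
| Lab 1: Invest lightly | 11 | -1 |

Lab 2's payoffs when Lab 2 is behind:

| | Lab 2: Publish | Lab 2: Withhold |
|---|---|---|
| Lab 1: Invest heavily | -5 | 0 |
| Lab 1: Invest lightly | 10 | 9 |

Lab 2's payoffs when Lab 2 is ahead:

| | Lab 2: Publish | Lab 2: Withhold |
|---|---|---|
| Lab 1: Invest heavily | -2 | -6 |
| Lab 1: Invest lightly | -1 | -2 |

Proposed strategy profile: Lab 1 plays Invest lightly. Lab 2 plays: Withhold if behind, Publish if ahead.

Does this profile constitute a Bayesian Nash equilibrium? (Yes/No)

No

Lab 1 plays Invest lightly: E[Invest lightly] = 0.3·(-1) + 0.7·(11) = 7.4; E[Invest heavily] = 11.7. Not best-responding. ✗
Lab 2 (research lead behind), facing Invest lightly: Publish gives 10, Withhold gives 9. Proposed Withhold is not best — profitable deviation exists. ✗
Lab 2 (research lead ahead), facing Invest lightly: Publish gives -1, Withhold gives -2. Proposed Publish is best. ✓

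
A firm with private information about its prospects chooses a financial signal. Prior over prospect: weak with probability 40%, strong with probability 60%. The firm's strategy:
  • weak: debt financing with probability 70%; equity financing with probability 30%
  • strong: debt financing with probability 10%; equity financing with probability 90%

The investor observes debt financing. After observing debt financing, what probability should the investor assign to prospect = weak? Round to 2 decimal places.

P(debt financing) = 0.4·0.7 + 0.6·0.1 = 0.34
P(weak | debt financing) = (0.4·0.7) / 0.34 = 0.28 / 0.34 = 0.823529

0.82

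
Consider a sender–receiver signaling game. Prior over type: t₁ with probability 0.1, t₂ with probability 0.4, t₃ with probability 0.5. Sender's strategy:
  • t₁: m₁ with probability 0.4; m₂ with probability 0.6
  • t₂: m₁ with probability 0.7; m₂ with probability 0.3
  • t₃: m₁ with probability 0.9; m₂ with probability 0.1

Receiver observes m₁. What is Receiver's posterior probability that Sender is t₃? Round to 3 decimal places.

P(m₁) = 0.1·0.4 + 0.4·0.7 + 0.5·0.9 = 0.77
P(t₃ | m₁) = (0.5·0.9) / 0.77 = 0.45 / 0.77 = 0.584416

0.584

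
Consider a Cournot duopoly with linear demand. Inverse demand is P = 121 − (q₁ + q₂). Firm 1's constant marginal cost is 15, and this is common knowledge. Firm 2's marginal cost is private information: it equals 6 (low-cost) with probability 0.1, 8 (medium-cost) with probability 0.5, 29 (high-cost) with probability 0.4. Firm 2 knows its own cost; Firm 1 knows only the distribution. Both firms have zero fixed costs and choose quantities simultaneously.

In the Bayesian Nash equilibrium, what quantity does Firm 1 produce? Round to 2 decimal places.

35.73

Each type of Firm 2 best-responds to q₁; Firm 1 best-responds to the expected q₂ over Firm 2's types.
Firm 2 with cost c maximizes (121 − (q₁+q₂) − c)·q₂, giving q₂(c) = (121 − c − q₁)/2.
E[c₂] = 0.1·6 + 0.5·8 + 0.4·29 = 16.2
Firm 1's FOC against E[q₂] yields q₁ = (121 − 2·15 + E[c₂])/3 = (121 − 30 + 16.2)/3 = 35.7333.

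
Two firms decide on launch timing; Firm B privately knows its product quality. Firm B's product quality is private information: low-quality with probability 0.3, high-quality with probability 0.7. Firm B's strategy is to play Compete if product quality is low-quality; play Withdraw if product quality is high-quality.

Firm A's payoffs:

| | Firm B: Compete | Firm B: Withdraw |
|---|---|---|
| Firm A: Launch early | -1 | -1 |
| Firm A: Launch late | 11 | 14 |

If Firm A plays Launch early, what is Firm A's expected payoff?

Take the expectation over Firm B's product quality, weighting each type's action by its prior probability.
E[Launch early] = 0.3·(-1) + 0.7·(-1) = (-0.3) + (-0.7) = -1

-1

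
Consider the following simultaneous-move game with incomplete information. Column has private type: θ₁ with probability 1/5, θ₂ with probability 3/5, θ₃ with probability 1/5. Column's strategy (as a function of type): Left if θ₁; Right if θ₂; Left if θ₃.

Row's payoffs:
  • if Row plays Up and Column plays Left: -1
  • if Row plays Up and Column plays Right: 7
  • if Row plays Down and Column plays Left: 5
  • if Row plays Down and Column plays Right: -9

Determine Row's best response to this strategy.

Compute Row's expected payoff for each action, taking the expectation over Column's type.
E[Up] = 1/5·(-1) + 3/5·(7) + 1/5·(-1) = 19/5
E[Down] = 1/5·(5) + 3/5·(-9) + 1/5·(5) = -17/5
Best response: Up (19/5 is the largest).

Up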